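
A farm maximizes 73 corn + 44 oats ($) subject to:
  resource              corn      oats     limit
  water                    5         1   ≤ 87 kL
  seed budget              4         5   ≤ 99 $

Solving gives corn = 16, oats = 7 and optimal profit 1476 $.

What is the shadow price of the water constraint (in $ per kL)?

9

Both water and seed budget are binding at x*.
From A_Bᵀ y = c: 5·y_water + 4·y_seed budget = 73; 1·y_water + 5·y_seed budget = 44.
→ y_water = 9 and y_seed budget = 7.
Shadow price of water = 9.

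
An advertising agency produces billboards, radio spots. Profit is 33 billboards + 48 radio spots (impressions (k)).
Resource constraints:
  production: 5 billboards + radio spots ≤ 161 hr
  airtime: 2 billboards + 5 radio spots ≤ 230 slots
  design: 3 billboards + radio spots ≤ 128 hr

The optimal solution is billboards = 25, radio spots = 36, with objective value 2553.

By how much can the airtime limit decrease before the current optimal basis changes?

165.6

Binding constraints: production, airtime. The basis is B = [[5,1],[2,5]] with det 23.
Per unit decrease in airtime, x* moves by d = (0.0435, -0.2174).
The basis stays optimal until radio spots reaches 0; allowable decrease = 165.6 slots.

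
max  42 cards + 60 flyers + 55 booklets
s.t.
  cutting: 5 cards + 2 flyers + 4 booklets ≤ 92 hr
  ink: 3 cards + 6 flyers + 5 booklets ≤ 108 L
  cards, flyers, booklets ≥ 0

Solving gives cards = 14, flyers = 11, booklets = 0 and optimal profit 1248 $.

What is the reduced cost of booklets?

-2

Check each constraint at x*: cutting 92/92 (tight); ink 108/108 (tight).
From A_Bᵀ y = c: 5·y_cutting + 3·y_ink = 42; 2·y_cutting + 6·y_ink = 60.
→ y_cutting = 3 and y_ink = 9.
Reduced cost of booklets: c₃ − yᵀa₃ = 55 − (3·4 + 9·5) = 55 − 57 = -2.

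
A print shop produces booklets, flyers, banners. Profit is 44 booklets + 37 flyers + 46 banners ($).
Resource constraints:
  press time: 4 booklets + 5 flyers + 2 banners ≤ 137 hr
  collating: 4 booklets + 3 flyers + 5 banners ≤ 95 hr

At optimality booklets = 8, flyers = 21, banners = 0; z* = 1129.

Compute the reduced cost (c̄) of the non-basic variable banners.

At the optimum: press time uses 137 of 137 (binding); collating uses 95 of 95 (binding).
From A_Bᵀ y = c: 4·y_press time + 4·y_collating = 44; 5·y_press time + 3·y_collating = 37.
Solving: y_press time = 2, y_collating = 9.
Reduced cost of banners: c₃ − yᵀa₃ = 46 − (2·2 + 9·5) = 46 − 49 = -3.

-3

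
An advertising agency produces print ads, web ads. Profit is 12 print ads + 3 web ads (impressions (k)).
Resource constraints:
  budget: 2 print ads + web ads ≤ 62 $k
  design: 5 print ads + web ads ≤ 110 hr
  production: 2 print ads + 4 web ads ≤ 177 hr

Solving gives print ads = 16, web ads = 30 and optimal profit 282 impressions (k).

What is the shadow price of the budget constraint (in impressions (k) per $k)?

Check each constraint at x*: budget 62/62 (tight); design 110/110 (tight); production 152/177 (slack 25).
Slack constraints have shadow price 0 (complementary slackness).
Dual feasibility on the basic columns requires 2·y_budget + 5·y_design = 12, 1·y_budget + 1·y_design = 3.
This yields shadow prices y_budget = 1, y_design = 2.
Shadow price of budget = 1.

1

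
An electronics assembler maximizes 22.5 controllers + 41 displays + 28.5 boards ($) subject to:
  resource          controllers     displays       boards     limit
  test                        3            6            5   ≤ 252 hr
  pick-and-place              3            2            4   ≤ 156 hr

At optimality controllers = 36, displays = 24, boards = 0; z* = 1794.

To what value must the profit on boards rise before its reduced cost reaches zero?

36.5

Both test and pick-and-place are binding at x*.
Dual feasibility on the basic columns requires 3·y_test + 3·y_pick-and-place = 22.5, 6·y_test + 2·y_pick-and-place = 41.
This yields shadow prices y_test = 6.5, y_pick-and-place = 1.
boards enters the basis when its profit ≥ yᵀa₃ = 6.5·5 + 1·4 = 36.5.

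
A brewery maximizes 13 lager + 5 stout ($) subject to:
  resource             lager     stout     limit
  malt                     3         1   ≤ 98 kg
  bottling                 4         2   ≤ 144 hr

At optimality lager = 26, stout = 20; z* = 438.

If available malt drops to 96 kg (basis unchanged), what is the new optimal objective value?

Both malt and bottling are binding at x*.
The binding rows give the dual system: 3·y_malt + 4·y_bottling = 13 and 1·y_malt + 2·y_bottling = 5.
→ y_malt = 3 and y_bottling = 1.
Δz = y_malt·Δb = 3 × (-2) = -6, so new z* = 438 − 6 = 432.

432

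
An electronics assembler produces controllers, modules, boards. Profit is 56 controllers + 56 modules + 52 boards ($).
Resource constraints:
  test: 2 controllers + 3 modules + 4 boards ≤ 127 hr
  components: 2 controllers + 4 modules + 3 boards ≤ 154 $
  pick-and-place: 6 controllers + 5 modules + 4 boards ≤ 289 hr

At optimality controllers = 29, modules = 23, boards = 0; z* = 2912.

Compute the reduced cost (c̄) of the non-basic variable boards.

-4

Binding: test and pick-and-place. Non-binding: components (4 unused).
By complementary slackness, y = 0 for the non-binding constraint.
The binding rows give the dual system: 2·y_test + 6·y_pick-and-place = 56 and 3·y_test + 5·y_pick-and-place = 56.
Solving: y_test = 7, y_pick-and-place = 7.
Reduced cost of boards: c₃ − yᵀa₃ = 52 − (7·4 + 7·4) = 52 − 56 = -4.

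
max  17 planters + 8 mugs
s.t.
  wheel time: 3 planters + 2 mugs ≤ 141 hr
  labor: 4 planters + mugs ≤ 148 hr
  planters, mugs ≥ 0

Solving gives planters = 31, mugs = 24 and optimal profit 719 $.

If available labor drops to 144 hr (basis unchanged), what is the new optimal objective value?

711

Both wheel time and labor are binding at x*.
The binding rows give the dual system: 3·y_wheel time + 4·y_labor = 17 and 2·y_wheel time + 1·y_labor = 8.
Solving: y_wheel time = 3, y_labor = 2.
Δz = y_labor·Δb = 2 × (-4) = -8, so new z* = 719 − 8 = 711.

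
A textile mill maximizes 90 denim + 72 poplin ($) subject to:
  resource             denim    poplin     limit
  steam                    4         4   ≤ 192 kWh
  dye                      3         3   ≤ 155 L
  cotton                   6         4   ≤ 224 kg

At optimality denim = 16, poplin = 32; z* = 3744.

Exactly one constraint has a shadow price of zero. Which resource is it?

dye

steam: 192/192 (binding)
dye: 144/155 (slack 11)
cotton: 224/224 (binding)
By complementary slackness, a constraint with positive slack has shadow price 0 → dye.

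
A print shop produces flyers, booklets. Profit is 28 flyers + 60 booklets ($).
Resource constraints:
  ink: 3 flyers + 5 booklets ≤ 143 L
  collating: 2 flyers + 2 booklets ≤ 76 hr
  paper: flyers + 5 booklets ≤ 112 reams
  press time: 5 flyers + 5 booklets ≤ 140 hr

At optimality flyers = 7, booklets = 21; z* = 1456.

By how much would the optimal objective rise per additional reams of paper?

Check each constraint at x*: ink 126/143 (slack 17); collating 56/76 (slack 20); paper 112/112 (tight); press time 140/140 (tight).
Slack constraints have shadow price 0 (complementary slackness).
The binding rows give the dual system: 1·y_paper + 5·y_press time = 28 and 5·y_paper + 5·y_press time = 60.
→ y_paper = 8 and y_press time = 4.
Shadow price of paper = 8.

8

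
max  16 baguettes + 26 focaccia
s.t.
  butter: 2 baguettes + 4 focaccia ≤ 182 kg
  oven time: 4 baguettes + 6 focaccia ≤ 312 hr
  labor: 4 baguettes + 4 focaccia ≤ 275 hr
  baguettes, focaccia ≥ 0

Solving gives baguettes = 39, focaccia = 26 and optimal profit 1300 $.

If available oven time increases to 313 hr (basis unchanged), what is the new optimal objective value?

Check each constraint at x*: butter 182/182 (tight); oven time 312/312 (tight); labor 260/275 (slack 15).
Slack constraints have shadow price 0 (complementary slackness).
From A_Bᵀ y = c: 2·y_butter + 4·y_oven time = 16; 4·y_butter + 6·y_oven time = 26.
Solving: y_butter = 2, y_oven time = 3.
Δz = y_oven time·Δb = 3 × (1) = 3, so new z* = 1300 + 3 = 1303.

1303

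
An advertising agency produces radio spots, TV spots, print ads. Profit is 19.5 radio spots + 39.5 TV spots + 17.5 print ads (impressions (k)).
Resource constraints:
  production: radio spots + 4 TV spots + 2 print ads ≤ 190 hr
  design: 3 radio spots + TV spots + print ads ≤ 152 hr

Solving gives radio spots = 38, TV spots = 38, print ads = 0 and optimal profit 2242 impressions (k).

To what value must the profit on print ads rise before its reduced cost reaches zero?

21.5

At the optimum: production uses 190 of 190 (binding); design uses 152 of 152 (binding).
Dual feasibility on the basic columns requires 1·y_production + 3·y_design = 19.5, 4·y_production + 1·y_design = 39.5.
Solving: y_production = 9, y_design = 3.5.
print ads enters the basis when its profit ≥ yᵀa₃ = 9·2 + 3.5·1 = 21.5.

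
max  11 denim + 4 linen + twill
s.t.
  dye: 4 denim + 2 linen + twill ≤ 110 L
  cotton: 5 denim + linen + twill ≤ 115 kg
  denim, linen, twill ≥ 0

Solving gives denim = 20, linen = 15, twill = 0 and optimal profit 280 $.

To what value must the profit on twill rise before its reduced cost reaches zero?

2.5

Both dye and cotton are binding at x*.
The binding rows give the dual system: 4·y_dye + 5·y_cotton = 11 and 2·y_dye + 1·y_cotton = 4.
→ y_dye = 1.5 and y_cotton = 1.
twill enters the basis when its profit ≥ yᵀa₃ = 1.5·1 + 1·1 = 2.5.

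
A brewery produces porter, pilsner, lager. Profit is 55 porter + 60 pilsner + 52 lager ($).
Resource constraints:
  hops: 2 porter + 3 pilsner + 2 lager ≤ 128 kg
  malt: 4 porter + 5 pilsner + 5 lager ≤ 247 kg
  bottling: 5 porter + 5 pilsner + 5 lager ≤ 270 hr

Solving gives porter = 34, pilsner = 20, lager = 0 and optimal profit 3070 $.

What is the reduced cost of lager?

-3

Check each constraint at x*: hops 128/128 (tight); malt 236/247 (slack 11); bottling 270/270 (tight).
Slack constraints have shadow price 0 (complementary slackness).
Dual feasibility on the basic columns requires 2·y_hops + 5·y_bottling = 55, 3·y_hops + 5·y_bottling = 60.
Solving: y_hops = 5, y_bottling = 9.
Reduced cost of lager: c₃ − yᵀa₃ = 52 − (5·2 + 9·5) = 52 − 55 = -3.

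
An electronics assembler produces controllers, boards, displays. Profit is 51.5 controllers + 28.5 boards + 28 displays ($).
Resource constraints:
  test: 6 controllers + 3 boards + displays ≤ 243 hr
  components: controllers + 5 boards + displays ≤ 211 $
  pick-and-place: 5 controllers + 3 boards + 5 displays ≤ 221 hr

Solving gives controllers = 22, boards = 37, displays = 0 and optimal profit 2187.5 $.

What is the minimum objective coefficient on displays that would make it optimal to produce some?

31.5

Binding: test and pick-and-place. Non-binding: components (4 unused).
By complementary slackness, y = 0 for the non-binding constraint.
Dual feasibility on the basic columns requires 6·y_test + 5·y_pick-and-place = 51.5, 3·y_test + 3·y_pick-and-place = 28.5.
→ y_test = 4 and y_pick-and-place = 5.5.
displays enters the basis when its profit ≥ yᵀa₃ = 4·1 + 5.5·5 = 31.5.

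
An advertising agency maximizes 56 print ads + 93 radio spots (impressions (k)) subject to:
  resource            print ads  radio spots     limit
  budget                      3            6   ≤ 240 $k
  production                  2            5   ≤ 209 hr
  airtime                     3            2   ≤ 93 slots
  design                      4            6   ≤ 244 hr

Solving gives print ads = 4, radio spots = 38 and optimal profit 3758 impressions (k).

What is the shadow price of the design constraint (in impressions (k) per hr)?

9.5

Check each constraint at x*: budget 240/240 (tight); production 198/209 (slack 11); airtime 88/93 (slack 5); design 244/244 (tight).
Slack constraints have shadow price 0 (complementary slackness).
From A_Bᵀ y = c: 3·y_budget + 4·y_design = 56; 6·y_budget + 6·y_design = 93.
This yields shadow prices y_budget = 6, y_design = 9.5.
Shadow price of design = 9.5.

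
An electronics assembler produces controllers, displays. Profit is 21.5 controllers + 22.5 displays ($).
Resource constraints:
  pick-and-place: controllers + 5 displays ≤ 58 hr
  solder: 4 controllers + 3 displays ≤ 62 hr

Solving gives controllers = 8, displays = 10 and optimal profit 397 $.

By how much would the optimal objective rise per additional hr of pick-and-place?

1.5

Both pick-and-place and solder are binding at x*.
The binding rows give the dual system: 1·y_pick-and-place + 4·y_solder = 21.5 and 5·y_pick-and-place + 3·y_solder = 22.5.
Solving: y_pick-and-place = 1.5, y_solder = 5.
Shadow price of pick-and-place = 1.5.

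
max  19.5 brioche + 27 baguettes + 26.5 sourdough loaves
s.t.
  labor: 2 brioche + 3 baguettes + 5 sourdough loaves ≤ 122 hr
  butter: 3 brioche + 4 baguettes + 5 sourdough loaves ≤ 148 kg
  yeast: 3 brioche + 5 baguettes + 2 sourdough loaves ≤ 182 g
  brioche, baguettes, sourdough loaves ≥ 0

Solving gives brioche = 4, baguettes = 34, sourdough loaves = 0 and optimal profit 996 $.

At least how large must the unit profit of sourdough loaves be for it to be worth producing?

Check each constraint at x*: labor 110/122 (slack 12); butter 148/148 (tight); yeast 182/182 (tight).
Slack constraints have shadow price 0 (complementary slackness).
Dual feasibility on the basic columns requires 3·y_butter + 3·y_yeast = 19.5, 4·y_butter + 5·y_yeast = 27.
This yields shadow prices y_butter = 5.5, y_yeast = 1.
sourdough loaves enters the basis when its profit ≥ yᵀa₃ = 5.5·5 + 1·2 = 29.5.

29.5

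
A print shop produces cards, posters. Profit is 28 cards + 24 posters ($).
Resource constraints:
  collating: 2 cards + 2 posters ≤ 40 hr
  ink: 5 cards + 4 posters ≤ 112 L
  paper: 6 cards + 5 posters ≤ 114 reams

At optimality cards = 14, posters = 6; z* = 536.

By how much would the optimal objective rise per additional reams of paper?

Check each constraint at x*: collating 40/40 (tight); ink 94/112 (slack 18); paper 114/114 (tight).
By complementary slackness, y = 0 for the non-binding constraint.
The binding rows give the dual system: 2·y_collating + 6·y_paper = 28 and 2·y_collating + 5·y_paper = 24.
Solving: y_collating = 2, y_paper = 4.
Shadow price of paper = 4.

4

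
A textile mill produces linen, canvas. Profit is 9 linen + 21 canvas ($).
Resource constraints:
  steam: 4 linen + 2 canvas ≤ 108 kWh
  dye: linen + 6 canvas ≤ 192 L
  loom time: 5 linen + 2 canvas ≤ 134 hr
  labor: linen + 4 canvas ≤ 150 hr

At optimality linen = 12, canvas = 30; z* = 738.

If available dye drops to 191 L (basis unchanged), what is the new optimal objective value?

735

Binding: steam and dye. Non-binding: loom time (14 unused), labor (18 unused).
By complementary slackness, y = 0 for the non-binding constraints.
From A_Bᵀ y = c: 4·y_steam + 1·y_dye = 9; 2·y_steam + 6·y_dye = 21.
This yields shadow prices y_steam = 1.5, y_dye = 3.
Δz = y_dye·Δb = 3 × (-1) = -3, so new z* = 738 − 3 = 735.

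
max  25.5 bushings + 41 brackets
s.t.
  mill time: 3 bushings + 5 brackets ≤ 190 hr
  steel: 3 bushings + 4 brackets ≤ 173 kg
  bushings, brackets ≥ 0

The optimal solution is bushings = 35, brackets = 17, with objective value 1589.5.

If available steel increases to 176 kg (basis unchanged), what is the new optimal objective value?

Both mill time and steel are binding at x*.
From A_Bᵀ y = c: 3·y_mill time + 3·y_steel = 25.5; 5·y_mill time + 4·y_steel = 41.
Solving: y_mill time = 7, y_steel = 1.5.
Δz = y_steel·Δb = 1.5 × (3) = 4.5, so new z* = 1589.5 + 4.5 = 1594.

1594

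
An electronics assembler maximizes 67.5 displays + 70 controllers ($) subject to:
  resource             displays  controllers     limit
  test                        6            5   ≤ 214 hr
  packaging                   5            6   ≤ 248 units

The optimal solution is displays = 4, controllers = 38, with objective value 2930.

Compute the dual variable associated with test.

5

At the optimum: test uses 214 of 214 (binding); packaging uses 248 of 248 (binding).
From A_Bᵀ y = c: 6·y_test + 5·y_packaging = 67.5; 5·y_test + 6·y_packaging = 70.
Solving: y_test = 5, y_packaging = 7.5.
Shadow price of test = 5.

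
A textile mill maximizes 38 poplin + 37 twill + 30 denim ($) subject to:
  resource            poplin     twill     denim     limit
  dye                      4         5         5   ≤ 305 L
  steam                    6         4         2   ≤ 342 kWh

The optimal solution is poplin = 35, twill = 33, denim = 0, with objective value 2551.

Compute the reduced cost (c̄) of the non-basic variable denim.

Both dye and steam are binding at x*.
From A_Bᵀ y = c: 4·y_dye + 6·y_steam = 38; 5·y_dye + 4·y_steam = 37.
Solving: y_dye = 5, y_steam = 3.
Reduced cost of denim: c₃ − yᵀa₃ = 30 − (5·5 + 3·2) = 30 − 31 = -1.

-1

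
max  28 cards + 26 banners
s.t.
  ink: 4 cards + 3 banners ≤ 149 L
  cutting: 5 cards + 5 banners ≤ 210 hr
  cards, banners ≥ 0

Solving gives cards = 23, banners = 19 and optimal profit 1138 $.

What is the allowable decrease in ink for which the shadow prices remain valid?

Binding constraints: ink, cutting. The basis is B = [[4,3],[5,5]] with det 5.
Per unit decrease in ink, x* moves by d = (-1, 1).
The basis stays optimal until cards reaches 0; allowable decrease = 23 L.

23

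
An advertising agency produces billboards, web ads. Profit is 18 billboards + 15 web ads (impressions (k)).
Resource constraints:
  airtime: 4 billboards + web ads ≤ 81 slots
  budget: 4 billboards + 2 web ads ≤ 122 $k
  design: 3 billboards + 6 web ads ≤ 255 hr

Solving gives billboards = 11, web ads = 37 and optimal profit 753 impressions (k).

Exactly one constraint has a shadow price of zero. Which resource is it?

airtime: 81/81 (binding)
budget: 118/122 (slack 4)
design: 255/255 (binding)
By complementary slackness, a constraint with positive slack has shadow price 0 → budget.

budget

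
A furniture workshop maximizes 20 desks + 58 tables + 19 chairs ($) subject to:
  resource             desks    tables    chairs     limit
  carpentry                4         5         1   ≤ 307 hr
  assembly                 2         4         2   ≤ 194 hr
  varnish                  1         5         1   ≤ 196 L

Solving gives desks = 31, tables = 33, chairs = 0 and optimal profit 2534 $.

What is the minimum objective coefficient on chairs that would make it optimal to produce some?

At the optimum: carpentry uses 289 of 307 (slack = 18); assembly uses 194 of 194 (binding); varnish uses 196 of 196 (binding).
Since carpentry is not tight, its dual is 0.
From A_Bᵀ y = c: 2·y_assembly + 1·y_varnish = 20; 4·y_assembly + 5·y_varnish = 58.
→ y_assembly = 7 and y_varnish = 6.
chairs enters the basis when its profit ≥ yᵀa₃ = 7·2 + 6·1 = 20.

20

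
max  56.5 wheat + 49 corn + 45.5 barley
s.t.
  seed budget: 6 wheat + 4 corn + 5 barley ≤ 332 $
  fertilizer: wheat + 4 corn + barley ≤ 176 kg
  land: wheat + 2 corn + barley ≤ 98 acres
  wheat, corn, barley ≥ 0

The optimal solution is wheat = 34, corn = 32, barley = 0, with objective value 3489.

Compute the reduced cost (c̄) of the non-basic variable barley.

-3

Binding: seed budget and land. Non-binding: fertilizer (14 unused).
By complementary slackness, y = 0 for the non-binding constraint.
From A_Bᵀ y = c: 6·y_seed budget + 1·y_land = 56.5; 4·y_seed budget + 2·y_land = 49.
Solving: y_seed budget = 8, y_land = 8.5.
Reduced cost of barley: c₃ − yᵀa₃ = 45.5 − (8·5 + 8.5·1) = 45.5 − 48.5 = -3.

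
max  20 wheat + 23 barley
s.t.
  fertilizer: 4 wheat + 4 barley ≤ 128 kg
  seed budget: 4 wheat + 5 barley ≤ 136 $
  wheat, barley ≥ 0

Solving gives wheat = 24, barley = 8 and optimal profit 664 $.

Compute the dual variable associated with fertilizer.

Both fertilizer and seed budget are binding at x*.
From A_Bᵀ y = c: 4·y_fertilizer + 4·y_seed budget = 20; 4·y_fertilizer + 5·y_seed budget = 23.
Solving: y_fertilizer = 2, y_seed budget = 3.
Shadow price of fertilizer = 2.

2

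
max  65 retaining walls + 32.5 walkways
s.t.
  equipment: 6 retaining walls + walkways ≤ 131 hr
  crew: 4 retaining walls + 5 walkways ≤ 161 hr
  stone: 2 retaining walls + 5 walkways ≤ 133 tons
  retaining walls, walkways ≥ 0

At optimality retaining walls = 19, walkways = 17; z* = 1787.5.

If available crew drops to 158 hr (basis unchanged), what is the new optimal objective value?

At the optimum: equipment uses 131 of 131 (binding); crew uses 161 of 161 (binding); stone uses 123 of 133 (slack = 10).
By complementary slackness, y = 0 for the non-binding constraint.
The binding rows give the dual system: 6·y_equipment + 4·y_crew = 65 and 1·y_equipment + 5·y_crew = 32.5.
This yields shadow prices y_equipment = 7.5, y_crew = 5.
Δz = y_crew·Δb = 5 × (-3) = -15, so new z* = 1787.5 − 15 = 1772.5.

1772.5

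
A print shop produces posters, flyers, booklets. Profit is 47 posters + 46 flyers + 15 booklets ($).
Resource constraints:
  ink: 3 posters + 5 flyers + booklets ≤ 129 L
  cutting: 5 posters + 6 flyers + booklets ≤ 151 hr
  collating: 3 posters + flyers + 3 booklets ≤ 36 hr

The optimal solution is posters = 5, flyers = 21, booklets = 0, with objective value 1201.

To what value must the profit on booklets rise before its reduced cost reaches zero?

19

Check each constraint at x*: ink 120/129 (slack 9); cutting 151/151 (tight); collating 36/36 (tight).
Slack constraints have shadow price 0 (complementary slackness).
The binding rows give the dual system: 5·y_cutting + 3·y_collating = 47 and 6·y_cutting + 1·y_collating = 46.
This yields shadow prices y_cutting = 7, y_collating = 4.
booklets enters the basis when its profit ≥ yᵀa₃ = 7·1 + 4·3 = 19.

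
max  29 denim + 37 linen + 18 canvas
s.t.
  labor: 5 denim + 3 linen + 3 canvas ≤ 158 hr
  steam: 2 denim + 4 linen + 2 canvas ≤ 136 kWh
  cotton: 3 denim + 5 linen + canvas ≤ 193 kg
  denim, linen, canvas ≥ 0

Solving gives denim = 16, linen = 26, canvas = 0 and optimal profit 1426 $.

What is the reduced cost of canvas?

Binding: labor and steam. Non-binding: cotton (15 unused).
Since cotton is not tight, its dual is 0.
The binding rows give the dual system: 5·y_labor + 2·y_steam = 29 and 3·y_labor + 4·y_steam = 37.
→ y_labor = 3 and y_steam = 7.
Reduced cost of canvas: c₃ − yᵀa₃ = 18 − (3·3 + 7·2) = 18 − 23 = -5.

-5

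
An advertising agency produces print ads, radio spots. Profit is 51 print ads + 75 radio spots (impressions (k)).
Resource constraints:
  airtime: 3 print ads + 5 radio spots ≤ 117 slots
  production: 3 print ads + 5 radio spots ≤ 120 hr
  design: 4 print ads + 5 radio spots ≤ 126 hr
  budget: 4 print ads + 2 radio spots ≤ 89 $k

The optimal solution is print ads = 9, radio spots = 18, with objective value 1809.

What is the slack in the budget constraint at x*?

budget used = 4·9 + 2·18 = 72; slack = 89 − 72 = 17.

17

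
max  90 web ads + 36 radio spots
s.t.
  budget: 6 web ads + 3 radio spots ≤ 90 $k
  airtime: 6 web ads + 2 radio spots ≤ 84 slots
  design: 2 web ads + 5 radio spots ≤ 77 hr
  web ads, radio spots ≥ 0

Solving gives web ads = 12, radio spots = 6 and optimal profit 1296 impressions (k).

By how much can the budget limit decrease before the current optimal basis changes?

6

Binding constraints: budget, airtime. The basis is B = [[6,3],[6,2]] with det -6.
Per unit decrease in budget, x* moves by d = (0.3333, -1).
The basis stays optimal until radio spots reaches 0; allowable decrease = 6 $k.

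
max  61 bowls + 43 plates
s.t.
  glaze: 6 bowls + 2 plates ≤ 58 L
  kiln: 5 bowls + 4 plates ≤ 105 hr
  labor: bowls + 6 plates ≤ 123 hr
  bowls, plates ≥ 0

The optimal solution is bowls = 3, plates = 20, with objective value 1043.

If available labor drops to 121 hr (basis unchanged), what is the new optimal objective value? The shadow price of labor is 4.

Δb = -2, so new z* = 1043 + (4)·(-2) = 1043 − 8 = 1035.

1035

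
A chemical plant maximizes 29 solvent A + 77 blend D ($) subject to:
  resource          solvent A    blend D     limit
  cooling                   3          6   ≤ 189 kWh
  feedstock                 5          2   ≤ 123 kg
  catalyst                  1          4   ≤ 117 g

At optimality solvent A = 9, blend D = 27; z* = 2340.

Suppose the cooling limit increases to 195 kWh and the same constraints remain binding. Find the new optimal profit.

Binding: cooling and catalyst. Non-binding: feedstock (24 unused).
Since feedstock is not tight, its dual is 0.
The binding rows give the dual system: 3·y_cooling + 1·y_catalyst = 29 and 6·y_cooling + 4·y_catalyst = 77.
This yields shadow prices y_cooling = 6.5, y_catalyst = 9.5.
Δz = y_cooling·Δb = 6.5 × (6) = 39, so new z* = 2340 + 39 = 2379.

2379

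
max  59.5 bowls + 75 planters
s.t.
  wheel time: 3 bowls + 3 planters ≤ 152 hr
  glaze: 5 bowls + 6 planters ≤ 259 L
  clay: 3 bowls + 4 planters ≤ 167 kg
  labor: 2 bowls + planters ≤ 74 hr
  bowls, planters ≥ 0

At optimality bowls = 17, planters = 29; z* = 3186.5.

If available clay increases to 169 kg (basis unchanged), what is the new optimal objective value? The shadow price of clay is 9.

3204.5

Δb = 2, so new z* = 3186.5 + (9)·(2) = 3186.5 + 18 = 3204.5.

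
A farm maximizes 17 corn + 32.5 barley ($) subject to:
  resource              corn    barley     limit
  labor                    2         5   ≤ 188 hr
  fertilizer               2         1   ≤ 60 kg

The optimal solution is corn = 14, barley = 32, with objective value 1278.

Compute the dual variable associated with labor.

At the optimum: labor uses 188 of 188 (binding); fertilizer uses 60 of 60 (binding).
The binding rows give the dual system: 2·y_labor + 2·y_fertilizer = 17 and 5·y_labor + 1·y_fertilizer = 32.5.
This yields shadow prices y_labor = 6, y_fertilizer = 2.5.
Shadow price of labor = 6.

6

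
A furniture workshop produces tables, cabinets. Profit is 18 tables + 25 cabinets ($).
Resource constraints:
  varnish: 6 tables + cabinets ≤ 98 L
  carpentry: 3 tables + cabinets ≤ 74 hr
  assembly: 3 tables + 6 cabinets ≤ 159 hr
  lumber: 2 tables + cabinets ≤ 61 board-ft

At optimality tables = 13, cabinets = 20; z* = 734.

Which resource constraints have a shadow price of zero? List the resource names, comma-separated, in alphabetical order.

carpentry, lumber

varnish: 98/98 (binding)
carpentry: 59/74 (slack 15)
assembly: 159/159 (binding)
lumber: 46/61 (slack 15)
By complementary slackness, a constraint with positive slack has shadow price 0 → carpentry, lumber.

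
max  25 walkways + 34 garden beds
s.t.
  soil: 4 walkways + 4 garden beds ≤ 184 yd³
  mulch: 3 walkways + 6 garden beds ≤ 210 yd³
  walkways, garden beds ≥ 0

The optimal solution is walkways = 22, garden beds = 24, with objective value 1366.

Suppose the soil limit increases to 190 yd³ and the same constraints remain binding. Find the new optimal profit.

1390

At the optimum: soil uses 184 of 184 (binding); mulch uses 210 of 210 (binding).
The binding rows give the dual system: 4·y_soil + 3·y_mulch = 25 and 4·y_soil + 6·y_mulch = 34.
This yields shadow prices y_soil = 4, y_mulch = 3.
Δz = y_soil·Δb = 4 × (6) = 24, so new z* = 1366 + 24 = 1390.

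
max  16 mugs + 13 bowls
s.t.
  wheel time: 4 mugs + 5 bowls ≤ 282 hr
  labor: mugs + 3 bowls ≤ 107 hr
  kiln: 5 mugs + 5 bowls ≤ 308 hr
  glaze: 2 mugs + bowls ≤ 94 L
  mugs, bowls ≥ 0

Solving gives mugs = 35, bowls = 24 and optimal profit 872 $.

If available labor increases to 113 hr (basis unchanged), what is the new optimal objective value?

Binding: labor and glaze. Non-binding: wheel time (22 unused), kiln (13 unused).
Slack constraints have shadow price 0 (complementary slackness).
From A_Bᵀ y = c: 1·y_labor + 2·y_glaze = 16; 3·y_labor + 1·y_glaze = 13.
Solving: y_labor = 2, y_glaze = 7.
Δz = y_labor·Δb = 2 × (6) = 12, so new z* = 872 + 12 = 884.

884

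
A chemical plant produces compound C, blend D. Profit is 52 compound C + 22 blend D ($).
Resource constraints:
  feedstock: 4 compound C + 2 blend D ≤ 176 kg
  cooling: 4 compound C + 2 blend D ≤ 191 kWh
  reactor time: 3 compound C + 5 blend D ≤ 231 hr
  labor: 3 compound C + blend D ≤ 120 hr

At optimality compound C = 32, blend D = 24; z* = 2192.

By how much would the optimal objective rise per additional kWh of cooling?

0

At the optimum: feedstock uses 176 of 176 (binding); cooling uses 176 of 191 (slack = 15); reactor time uses 216 of 231 (slack = 15); labor uses 120 of 120 (binding).
By complementary slackness, y = 0 for the non-binding constraints.
From A_Bᵀ y = c: 4·y_feedstock + 3·y_labor = 52; 2·y_feedstock + 1·y_labor = 22.
This yields shadow prices y_feedstock = 7, y_labor = 8.
Shadow price of cooling = 0.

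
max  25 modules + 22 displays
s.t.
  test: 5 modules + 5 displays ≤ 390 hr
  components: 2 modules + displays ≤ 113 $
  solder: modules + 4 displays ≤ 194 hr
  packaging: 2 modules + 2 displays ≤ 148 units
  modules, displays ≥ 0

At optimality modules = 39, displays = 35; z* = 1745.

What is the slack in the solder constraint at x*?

15

solder used = 1·39 + 4·35 = 179; slack = 194 − 179 = 15.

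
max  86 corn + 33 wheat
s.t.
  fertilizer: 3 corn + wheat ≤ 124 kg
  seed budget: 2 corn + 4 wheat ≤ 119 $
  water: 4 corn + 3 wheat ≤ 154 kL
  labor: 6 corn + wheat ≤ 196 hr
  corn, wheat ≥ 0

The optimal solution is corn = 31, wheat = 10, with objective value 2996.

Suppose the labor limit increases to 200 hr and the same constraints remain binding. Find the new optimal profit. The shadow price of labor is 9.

3032

Δb = 4, so new z* = 2996 + (9)·(4) = 2996 + 36 = 3032.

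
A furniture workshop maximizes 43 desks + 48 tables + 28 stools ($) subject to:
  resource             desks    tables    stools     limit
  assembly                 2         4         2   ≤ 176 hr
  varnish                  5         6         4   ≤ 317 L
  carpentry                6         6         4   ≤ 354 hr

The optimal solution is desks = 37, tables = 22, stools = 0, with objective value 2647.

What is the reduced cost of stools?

-4

Binding: varnish and carpentry. Non-binding: assembly (14 unused).
Slack constraints have shadow price 0 (complementary slackness).
Dual feasibility on the basic columns requires 5·y_varnish + 6·y_carpentry = 43, 6·y_varnish + 6·y_carpentry = 48.
This yields shadow prices y_varnish = 5, y_carpentry = 3.
Reduced cost of stools: c₃ − yᵀa₃ = 28 − (5·4 + 3·4) = 28 − 32 = -4.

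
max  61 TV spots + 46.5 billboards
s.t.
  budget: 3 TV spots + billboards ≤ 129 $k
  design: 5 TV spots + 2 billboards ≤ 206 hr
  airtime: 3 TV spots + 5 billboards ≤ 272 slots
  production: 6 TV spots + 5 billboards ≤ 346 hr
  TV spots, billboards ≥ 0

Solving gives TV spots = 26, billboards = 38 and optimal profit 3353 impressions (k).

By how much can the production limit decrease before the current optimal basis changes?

98.8

Binding constraints: design, production. The basis is B = [[5,2],[6,5]] with det 13.
Per unit decrease in production, x* moves by d = (0.1538, -0.3846).
The basis stays optimal until billboards reaches 0; allowable decrease = 98.8 hr.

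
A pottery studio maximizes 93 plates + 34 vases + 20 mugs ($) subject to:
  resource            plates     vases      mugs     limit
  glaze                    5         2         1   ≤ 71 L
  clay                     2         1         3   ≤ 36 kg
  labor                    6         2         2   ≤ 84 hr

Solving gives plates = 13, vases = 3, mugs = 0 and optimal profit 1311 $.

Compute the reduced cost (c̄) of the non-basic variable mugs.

At the optimum: glaze uses 71 of 71 (binding); clay uses 29 of 36 (slack = 7); labor uses 84 of 84 (binding).
Since clay is not tight, its dual is 0.
From A_Bᵀ y = c: 5·y_glaze + 6·y_labor = 93; 2·y_glaze + 2·y_labor = 34.
→ y_glaze = 9 and y_labor = 8.
Reduced cost of mugs: c₃ − yᵀa₃ = 20 − (9·1 + 8·2) = 20 − 25 = -5.

-5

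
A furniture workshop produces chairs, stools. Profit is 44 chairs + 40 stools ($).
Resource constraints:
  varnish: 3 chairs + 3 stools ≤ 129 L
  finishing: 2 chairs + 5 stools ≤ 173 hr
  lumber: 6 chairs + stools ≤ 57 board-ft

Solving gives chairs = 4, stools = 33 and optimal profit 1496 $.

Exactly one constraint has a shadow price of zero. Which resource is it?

varnish

varnish: 111/129 (slack 18)
finishing: 173/173 (binding)
lumber: 57/57 (binding)
By complementary slackness, a constraint with positive slack has shadow price 0 → varnish.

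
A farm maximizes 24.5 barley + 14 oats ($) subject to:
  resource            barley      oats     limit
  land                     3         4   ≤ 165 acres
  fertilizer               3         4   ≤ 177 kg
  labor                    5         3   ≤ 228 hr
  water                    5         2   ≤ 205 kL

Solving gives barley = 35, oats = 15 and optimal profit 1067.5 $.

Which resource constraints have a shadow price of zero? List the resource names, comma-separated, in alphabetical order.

land: 165/165 (binding)
fertilizer: 165/177 (slack 12)
labor: 220/228 (slack 8)
water: 205/205 (binding)
By complementary slackness, a constraint with positive slack has shadow price 0 → fertilizer, labor.

fertilizer, labor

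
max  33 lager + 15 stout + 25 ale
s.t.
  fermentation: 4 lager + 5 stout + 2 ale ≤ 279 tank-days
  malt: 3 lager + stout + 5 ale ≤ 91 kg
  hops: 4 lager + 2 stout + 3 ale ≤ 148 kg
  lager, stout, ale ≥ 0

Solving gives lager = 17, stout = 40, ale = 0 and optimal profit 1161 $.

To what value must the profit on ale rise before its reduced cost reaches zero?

Binding: malt and hops. Non-binding: fermentation (11 unused).
Since fermentation is not tight, its dual is 0.
Dual feasibility on the basic columns requires 3·y_malt + 4·y_hops = 33, 1·y_malt + 2·y_hops = 15.
This yields shadow prices y_malt = 3, y_hops = 6.
ale enters the basis when its profit ≥ yᵀa₃ = 3·5 + 6·3 = 33.

33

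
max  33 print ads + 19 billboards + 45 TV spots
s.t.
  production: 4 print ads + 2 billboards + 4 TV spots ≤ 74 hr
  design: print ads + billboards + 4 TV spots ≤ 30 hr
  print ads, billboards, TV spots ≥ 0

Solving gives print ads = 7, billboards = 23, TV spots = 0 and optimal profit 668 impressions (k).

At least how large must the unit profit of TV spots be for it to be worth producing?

48

Check each constraint at x*: production 74/74 (tight); design 30/30 (tight).
From A_Bᵀ y = c: 4·y_production + 1·y_design = 33; 2·y_production + 1·y_design = 19.
Solving: y_production = 7, y_design = 5.
TV spots enters the basis when its profit ≥ yᵀa₃ = 7·4 + 5·4 = 48.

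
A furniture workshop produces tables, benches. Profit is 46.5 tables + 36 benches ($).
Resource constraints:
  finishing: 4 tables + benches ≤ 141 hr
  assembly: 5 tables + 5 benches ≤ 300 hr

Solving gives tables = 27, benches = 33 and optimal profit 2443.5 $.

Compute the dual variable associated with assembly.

At the optimum: finishing uses 141 of 141 (binding); assembly uses 300 of 300 (binding).
Dual feasibility on the basic columns requires 4·y_finishing + 5·y_assembly = 46.5, 1·y_finishing + 5·y_assembly = 36.
→ y_finishing = 3.5 and y_assembly = 6.5.
Shadow price of assembly = 6.5.

6.5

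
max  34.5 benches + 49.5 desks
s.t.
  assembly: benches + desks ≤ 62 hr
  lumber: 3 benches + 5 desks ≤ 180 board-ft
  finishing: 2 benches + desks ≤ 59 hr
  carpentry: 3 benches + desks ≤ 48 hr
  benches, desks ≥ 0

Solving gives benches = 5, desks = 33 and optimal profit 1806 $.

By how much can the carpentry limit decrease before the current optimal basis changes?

12

Binding constraints: lumber, carpentry. The basis is B = [[3,5],[3,1]] with det -12.
Per unit decrease in carpentry, x* moves by d = (-0.4167, 0.25).
The basis stays optimal until benches reaches 0; allowable decrease = 12 hr.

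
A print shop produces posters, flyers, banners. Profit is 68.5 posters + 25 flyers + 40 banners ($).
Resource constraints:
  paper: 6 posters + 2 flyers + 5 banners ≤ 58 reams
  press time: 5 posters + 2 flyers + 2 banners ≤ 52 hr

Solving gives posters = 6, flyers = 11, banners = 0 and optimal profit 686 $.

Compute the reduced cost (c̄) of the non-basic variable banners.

-3

At the optimum: paper uses 58 of 58 (binding); press time uses 52 of 52 (binding).
The binding rows give the dual system: 6·y_paper + 5·y_press time = 68.5 and 2·y_paper + 2·y_press time = 25.
Solving: y_paper = 6, y_press time = 6.5.
Reduced cost of banners: c₃ − yᵀa₃ = 40 − (6·5 + 6.5·2) = 40 − 43 = -3.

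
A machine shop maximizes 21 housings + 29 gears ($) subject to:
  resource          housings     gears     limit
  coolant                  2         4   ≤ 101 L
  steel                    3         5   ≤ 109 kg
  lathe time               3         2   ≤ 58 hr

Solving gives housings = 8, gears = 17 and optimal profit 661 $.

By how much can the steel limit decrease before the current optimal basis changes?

Binding constraints: steel, lathe time. The basis is B = [[3,5],[3,2]] with det -9.
Per unit decrease in steel, x* moves by d = (0.2222, -0.3333).
The basis stays optimal until gears reaches 0; allowable decrease = 51 kg.

51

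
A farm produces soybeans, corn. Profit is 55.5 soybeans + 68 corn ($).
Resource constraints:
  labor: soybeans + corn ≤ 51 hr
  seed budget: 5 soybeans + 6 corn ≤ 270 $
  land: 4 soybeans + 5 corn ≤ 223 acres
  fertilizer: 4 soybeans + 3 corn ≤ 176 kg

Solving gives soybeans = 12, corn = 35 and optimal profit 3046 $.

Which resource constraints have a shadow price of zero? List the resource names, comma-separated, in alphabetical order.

fertilizer, labor

labor: 47/51 (slack 4)
seed budget: 270/270 (binding)
land: 223/223 (binding)
fertilizer: 153/176 (slack 23)
By complementary slackness, a constraint with positive slack has shadow price 0 → fertilizer, labor.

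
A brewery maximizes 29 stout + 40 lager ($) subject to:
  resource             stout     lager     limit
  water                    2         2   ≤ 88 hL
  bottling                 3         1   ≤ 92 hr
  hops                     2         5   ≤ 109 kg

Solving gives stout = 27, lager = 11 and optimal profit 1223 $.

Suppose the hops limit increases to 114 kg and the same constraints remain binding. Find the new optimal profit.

Check each constraint at x*: water 76/88 (slack 12); bottling 92/92 (tight); hops 109/109 (tight).
Slack constraints have shadow price 0 (complementary slackness).
From A_Bᵀ y = c: 3·y_bottling + 2·y_hops = 29; 1·y_bottling + 5·y_hops = 40.
Solving: y_bottling = 5, y_hops = 7.
Δz = y_hops·Δb = 7 × (5) = 35, so new z* = 1223 + 35 = 1258.

1258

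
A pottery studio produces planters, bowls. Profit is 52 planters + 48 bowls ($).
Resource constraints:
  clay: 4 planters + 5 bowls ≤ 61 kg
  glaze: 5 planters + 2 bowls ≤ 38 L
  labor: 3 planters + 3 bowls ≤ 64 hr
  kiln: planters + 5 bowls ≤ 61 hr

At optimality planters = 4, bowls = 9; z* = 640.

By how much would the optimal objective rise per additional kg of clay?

8

At the optimum: clay uses 61 of 61 (binding); glaze uses 38 of 38 (binding); labor uses 39 of 64 (slack = 25); kiln uses 49 of 61 (slack = 12).
Slack constraints have shadow price 0 (complementary slackness).
From A_Bᵀ y = c: 4·y_clay + 5·y_glaze = 52; 5·y_clay + 2·y_glaze = 48.
This yields shadow prices y_clay = 8, y_glaze = 4.
Shadow price of clay = 8.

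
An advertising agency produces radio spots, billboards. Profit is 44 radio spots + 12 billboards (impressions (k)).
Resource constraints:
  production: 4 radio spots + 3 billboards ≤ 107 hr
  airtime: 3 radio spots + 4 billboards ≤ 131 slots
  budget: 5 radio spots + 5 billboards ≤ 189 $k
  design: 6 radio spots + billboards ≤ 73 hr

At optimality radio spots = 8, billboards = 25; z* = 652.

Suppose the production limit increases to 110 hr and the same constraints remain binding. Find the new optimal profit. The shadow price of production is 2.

Δb = 3, so new z* = 652 + (2)·(3) = 652 + 6 = 658.

658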